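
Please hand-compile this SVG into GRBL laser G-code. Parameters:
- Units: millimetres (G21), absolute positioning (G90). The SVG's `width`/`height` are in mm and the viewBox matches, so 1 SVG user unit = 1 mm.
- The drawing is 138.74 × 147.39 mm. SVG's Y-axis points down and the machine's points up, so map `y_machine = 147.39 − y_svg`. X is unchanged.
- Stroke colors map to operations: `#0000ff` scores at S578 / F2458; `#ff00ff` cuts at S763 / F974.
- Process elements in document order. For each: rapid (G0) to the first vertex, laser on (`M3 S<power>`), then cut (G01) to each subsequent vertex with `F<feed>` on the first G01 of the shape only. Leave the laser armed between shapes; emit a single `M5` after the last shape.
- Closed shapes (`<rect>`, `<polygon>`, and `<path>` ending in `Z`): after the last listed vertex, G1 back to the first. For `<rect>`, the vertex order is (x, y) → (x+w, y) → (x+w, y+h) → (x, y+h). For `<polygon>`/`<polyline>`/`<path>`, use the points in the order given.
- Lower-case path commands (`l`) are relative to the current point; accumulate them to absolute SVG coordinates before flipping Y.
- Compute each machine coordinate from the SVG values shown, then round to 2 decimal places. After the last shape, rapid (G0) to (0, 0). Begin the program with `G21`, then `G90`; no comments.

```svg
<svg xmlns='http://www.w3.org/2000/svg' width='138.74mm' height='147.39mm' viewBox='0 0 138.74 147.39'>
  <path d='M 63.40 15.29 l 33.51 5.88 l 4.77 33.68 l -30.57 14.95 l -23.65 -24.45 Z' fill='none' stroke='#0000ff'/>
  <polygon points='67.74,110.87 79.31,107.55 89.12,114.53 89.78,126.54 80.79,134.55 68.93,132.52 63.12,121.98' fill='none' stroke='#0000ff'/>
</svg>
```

G21
G90
G0 X63.40 Y132.10
M3 S578
G01 X96.91 Y126.22 F2458
G01 X101.68 Y92.54
G01 X71.11 Y77.59
G01 X47.46 Y102.04
G01 X63.40 Y132.10
G0 X67.74 Y36.52
M3 S578
G01 X79.31 Y39.84 F2458
G01 X89.12 Y32.86
G01 X89.78 Y20.85
G01 X80.79 Y12.84
G01 X68.93 Y14.87
G01 X63.12 Y25.41
G01 X67.74 Y36.52
M5
G0 X0.00 Y0.00

Since the viewBox matches the mm dimensions, user units are millimetres directly. The only transform is the Y-flip y_m = 147.39 − y_svg.

Shape 1 is a regular polygon drawn with `<path>`. Its stroke #0000ff means score at S578, F2458. After flipping Y the toolpath is (63.40,132.10) → (96.91,126.22) → (101.68,92.54) → (71.11,77.59) → (47.46,102.04) → (63.40,132.10), returning to the start.

Shape 2 is a regular polygon drawn with `<polygon>`. Its stroke #0000ff means score at S578, F2458. After flipping Y the toolpath is (67.74,36.52) → (79.31,39.84) → (89.12,32.86) → (89.78,20.85) → (80.79,12.84) → (68.93,14.87) → (63.12,25.41) → (67.74,36.52), returning to the start.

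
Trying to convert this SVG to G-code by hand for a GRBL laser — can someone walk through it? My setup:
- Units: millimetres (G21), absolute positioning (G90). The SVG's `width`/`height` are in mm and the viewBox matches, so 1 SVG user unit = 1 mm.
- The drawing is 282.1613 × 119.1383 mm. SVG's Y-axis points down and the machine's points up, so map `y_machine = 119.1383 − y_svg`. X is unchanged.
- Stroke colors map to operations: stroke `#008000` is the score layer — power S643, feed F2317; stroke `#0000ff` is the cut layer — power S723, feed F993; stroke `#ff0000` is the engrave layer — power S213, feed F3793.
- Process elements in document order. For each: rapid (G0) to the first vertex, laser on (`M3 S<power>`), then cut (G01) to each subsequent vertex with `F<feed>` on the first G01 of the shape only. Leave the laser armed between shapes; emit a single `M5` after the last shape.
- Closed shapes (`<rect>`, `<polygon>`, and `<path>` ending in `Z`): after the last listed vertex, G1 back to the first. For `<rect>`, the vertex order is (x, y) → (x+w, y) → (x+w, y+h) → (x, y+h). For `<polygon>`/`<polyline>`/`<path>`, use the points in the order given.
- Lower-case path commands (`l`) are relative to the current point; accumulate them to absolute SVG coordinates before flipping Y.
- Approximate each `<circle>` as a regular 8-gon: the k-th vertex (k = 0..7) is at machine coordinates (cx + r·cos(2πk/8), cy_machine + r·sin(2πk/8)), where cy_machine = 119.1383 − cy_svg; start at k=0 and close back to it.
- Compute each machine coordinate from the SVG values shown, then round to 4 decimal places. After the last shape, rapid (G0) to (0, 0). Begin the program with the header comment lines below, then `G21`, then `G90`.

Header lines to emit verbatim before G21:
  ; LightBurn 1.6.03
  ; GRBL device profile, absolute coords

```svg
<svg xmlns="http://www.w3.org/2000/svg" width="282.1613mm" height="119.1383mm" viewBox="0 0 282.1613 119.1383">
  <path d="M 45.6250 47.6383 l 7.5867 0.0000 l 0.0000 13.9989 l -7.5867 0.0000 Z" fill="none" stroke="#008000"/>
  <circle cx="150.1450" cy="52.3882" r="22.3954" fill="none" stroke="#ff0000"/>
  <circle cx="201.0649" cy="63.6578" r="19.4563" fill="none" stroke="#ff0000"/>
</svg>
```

Since the viewBox matches the mm dimensions, user units are millimetres directly. The only transform is the Y-flip y_m = 119.1383 − y_svg.

Shape 1 is a rectangle drawn with `<path>`. Its stroke #008000 means score at S643, F2317. After flipping Y the toolpath is (45.6250,71.5000) → (53.2117,71.5000) → (53.2117,57.5011) → (45.6250,57.5011) → (45.6250,71.5000), returning to the start.

Shape 2 is a circle drawn with `<circle>`. Its stroke #ff0000 means engrave at S213, F3793. After flipping Y the toolpath is (172.5404,66.7501) → (165.9809,82.5860) → (150.1450,89.1455) → (134.3091,82.5860) → (127.7496,66.7501) → (134.3091,50.9142) → (150.1450,44.3547) → (165.9809,50.9142) → (172.5404,66.7501), returning to the start.

Shape 3 is a circle drawn with `<circle>`. Its stroke #ff0000 means engrave at S213, F3793. After flipping Y the toolpath is (220.5212,55.4805) → (214.8226,69.2382) → (201.0649,74.9368) → (187.3072,69.2382) → (181.6086,55.4805) → (187.3072,41.7228) → (201.0649,36.0242) → (214.8226,41.7228) → (220.5212,55.4805), returning to the start.

; LightBurn 1.6.03
; GRBL device profile, absolute coords
G21
G90
G0 X45.6250 Y71.5000
M3 S643
G01 X53.2117 Y71.5000 F2317
G01 X53.2117 Y57.5011
G01 X45.6250 Y57.5011
G01 X45.6250 Y71.5000
G0 X172.5404 Y66.7501
M3 S213
G01 X165.9809 Y82.5860 F3793
G01 X150.1450 Y89.1455
G01 X134.3091 Y82.5860
G01 X127.7496 Y66.7501
G01 X134.3091 Y50.9142
G01 X150.1450 Y44.3547
G01 X165.9809 Y50.9142
G01 X172.5404 Y66.7501
G0 X220.5212 Y55.4805
M3 S213
G01 X214.8226 Y69.2382 F3793
G01 X201.0649 Y74.9368
G01 X187.3072 Y69.2382
G01 X181.6086 Y55.4805
G01 X187.3072 Y41.7228
G01 X201.0649 Y36.0242
G01 X214.8226 Y41.7228
G01 X220.5212 Y55.4805
M5
G0 X0.0000 Y0.0000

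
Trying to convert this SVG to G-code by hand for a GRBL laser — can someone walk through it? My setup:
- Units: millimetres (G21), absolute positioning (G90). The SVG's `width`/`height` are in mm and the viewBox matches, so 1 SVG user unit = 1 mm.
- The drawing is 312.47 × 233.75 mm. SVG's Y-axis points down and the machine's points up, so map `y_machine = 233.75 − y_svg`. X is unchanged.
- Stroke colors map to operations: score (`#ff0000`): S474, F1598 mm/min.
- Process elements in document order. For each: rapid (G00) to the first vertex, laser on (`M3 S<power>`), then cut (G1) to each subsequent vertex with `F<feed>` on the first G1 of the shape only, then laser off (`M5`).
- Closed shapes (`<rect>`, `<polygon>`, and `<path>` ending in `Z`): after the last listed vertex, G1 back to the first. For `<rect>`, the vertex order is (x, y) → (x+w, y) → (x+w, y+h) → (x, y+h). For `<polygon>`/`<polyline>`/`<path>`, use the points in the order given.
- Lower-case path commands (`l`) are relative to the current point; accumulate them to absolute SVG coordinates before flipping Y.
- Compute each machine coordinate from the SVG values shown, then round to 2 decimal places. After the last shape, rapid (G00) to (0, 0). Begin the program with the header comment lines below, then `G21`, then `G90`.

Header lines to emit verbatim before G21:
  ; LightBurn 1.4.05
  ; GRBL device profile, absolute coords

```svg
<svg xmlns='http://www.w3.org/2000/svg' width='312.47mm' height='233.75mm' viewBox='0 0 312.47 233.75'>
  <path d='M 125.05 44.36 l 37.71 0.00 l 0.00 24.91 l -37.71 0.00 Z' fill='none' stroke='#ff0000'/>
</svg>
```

; LightBurn 1.4.05
; GRBL device profile, absolute coords
G21
G90
G00 X125.05 Y189.39
M3 S474
G1 X162.76 Y189.39 F1598
G1 X162.76 Y164.48
G1 X125.05 Y164.48
G1 X125.05 Y189.39
M5
G00 X0.00 Y0.00

viewBox `0 0 312.47 233.75` with mm width/height → 1 unit = 1 mm. Flip: y_m = 233.75 − y_svg.

**Shape 1** — `<path>` rectangle, stroke `#ff0000` → score (S474, F1598). Machine vertices: (125.05,189.39) → (162.76,189.39) → (162.76,164.48) → (125.05,164.48) → (125.05,189.39). Closed: final G1 returns to the first vertex.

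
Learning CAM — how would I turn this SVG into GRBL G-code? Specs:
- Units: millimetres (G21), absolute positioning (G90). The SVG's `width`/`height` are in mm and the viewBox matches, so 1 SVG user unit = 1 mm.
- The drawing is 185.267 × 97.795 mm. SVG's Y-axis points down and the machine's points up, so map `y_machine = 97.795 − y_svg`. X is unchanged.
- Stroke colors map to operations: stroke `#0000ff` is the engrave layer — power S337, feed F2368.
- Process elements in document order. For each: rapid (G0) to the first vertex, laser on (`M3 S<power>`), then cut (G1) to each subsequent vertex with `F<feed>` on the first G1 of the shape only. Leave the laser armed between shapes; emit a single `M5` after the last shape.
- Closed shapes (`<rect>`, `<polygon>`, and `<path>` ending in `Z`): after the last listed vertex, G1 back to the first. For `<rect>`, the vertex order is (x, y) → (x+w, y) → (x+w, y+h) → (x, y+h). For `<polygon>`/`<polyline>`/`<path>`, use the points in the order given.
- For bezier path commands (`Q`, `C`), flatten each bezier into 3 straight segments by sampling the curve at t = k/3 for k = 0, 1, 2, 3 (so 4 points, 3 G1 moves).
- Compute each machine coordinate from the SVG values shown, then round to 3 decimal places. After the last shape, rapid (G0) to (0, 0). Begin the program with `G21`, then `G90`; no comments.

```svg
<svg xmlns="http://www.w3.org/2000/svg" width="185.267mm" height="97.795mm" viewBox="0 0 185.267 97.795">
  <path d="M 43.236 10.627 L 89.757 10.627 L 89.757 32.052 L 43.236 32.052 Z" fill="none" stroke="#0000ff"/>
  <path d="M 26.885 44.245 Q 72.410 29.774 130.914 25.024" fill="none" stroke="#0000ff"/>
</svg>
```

G21
G90
G0 X43.236 Y87.168
M3 S337
G1 X89.757 Y87.168 F2368
G1 X89.757 Y65.743
G1 X43.236 Y65.743
G1 X43.236 Y87.168
G0 X26.885 Y53.550
M3 S337
G1 X58.677 Y62.117 F2368
G1 X93.353 Y68.524
G1 X130.914 Y72.771
M5
G0 X0.000 Y0.000

1 u = 1 mm; y_m = 97.795 − y.

[1] `<path>` rectangle, #0000ff→engrave S337 F2368: (43.236,87.168) → (89.757,87.168) → (89.757,65.743) → (43.236,65.743) → (43.236,87.168) (closed)

[2] `<path>` quadratic bezier, #0000ff→engrave S337 F2368: (26.885,53.550) → (58.677,62.117) → (93.353,68.524) → (130.914,72.771)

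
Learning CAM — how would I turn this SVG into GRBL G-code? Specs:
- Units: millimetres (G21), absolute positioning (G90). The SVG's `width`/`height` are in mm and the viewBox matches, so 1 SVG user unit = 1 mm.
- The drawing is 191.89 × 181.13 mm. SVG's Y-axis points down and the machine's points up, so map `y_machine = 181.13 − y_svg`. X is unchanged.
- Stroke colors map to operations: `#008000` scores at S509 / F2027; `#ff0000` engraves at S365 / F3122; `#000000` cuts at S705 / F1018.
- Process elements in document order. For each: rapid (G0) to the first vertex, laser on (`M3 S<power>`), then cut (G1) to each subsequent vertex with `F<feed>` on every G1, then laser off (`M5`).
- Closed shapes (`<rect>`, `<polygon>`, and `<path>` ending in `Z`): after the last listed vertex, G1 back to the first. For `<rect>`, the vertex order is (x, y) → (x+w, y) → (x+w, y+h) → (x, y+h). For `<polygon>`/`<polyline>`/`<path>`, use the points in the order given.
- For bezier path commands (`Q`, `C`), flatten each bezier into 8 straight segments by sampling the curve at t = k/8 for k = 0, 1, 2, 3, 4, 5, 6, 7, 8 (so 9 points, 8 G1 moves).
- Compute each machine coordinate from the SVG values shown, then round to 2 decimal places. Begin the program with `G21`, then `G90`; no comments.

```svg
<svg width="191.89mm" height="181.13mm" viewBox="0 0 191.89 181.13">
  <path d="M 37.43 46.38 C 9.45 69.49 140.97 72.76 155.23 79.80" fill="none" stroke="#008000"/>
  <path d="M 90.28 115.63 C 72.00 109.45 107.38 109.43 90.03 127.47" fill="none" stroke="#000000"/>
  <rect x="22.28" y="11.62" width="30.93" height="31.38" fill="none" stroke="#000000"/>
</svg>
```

G21
G90
G0 X37.43 Y134.75
M3 S509
G1 X33.87 Y126.97 F2027
G1 X42.03 Y120.77 F2027
G1 X58.65 Y115.88 F2027
G1 X80.49 Y112.01 F2027
G1 X104.31 Y108.90 F2027
G1 X126.87 Y106.27 F2027
G1 X144.93 Y103.84 F2027
G1 X155.23 Y101.33 F2027
M5
G0 X90.28 Y65.50
M3 S705
G1 X85.73 Y67.51 F1018
G1 X84.97 Y68.79 F1018
G1 X86.74 Y69.23 F1018
G1 X89.81 Y68.66 F1018
G1 X92.91 Y66.96 F1018
G1 X94.82 Y63.99 F1018
G1 X94.27 Y59.60 F1018
G1 X90.03 Y53.66 F1018
M5
G0 X22.28 Y169.51
M3 S705
G1 X53.21 Y169.51 F1018
G1 X53.21 Y138.13 F1018
G1 X22.28 Y138.13 F1018
G1 X22.28 Y169.51 F1018
M5

1 u = 1 mm; y_m = 181.13 − y.

[1] `<path>` cubic bezier, #008000→score S509 F2027: (37.43,134.75) → (33.87,126.97) → (42.03,120.77) → (58.65,115.88) → (80.49,112.01) → (104.31,108.90) → (126.87,106.27) → (144.93,103.84) → (155.23,101.33)

[2] `<path>` cubic bezier, #000000→cut S705 F1018: (90.28,65.50) → (85.73,67.51) → (84.97,68.79) → (86.74,69.23) → (89.81,68.66) → (92.91,66.96) → (94.82,63.99) → (94.27,59.60) → (90.03,53.66)

[3] `<rect>` rectangle, #000000→cut S705 F1018: (22.28,169.51) → (53.21,169.51) → (53.21,138.13) → (22.28,138.13) → (22.28,169.51) (closed)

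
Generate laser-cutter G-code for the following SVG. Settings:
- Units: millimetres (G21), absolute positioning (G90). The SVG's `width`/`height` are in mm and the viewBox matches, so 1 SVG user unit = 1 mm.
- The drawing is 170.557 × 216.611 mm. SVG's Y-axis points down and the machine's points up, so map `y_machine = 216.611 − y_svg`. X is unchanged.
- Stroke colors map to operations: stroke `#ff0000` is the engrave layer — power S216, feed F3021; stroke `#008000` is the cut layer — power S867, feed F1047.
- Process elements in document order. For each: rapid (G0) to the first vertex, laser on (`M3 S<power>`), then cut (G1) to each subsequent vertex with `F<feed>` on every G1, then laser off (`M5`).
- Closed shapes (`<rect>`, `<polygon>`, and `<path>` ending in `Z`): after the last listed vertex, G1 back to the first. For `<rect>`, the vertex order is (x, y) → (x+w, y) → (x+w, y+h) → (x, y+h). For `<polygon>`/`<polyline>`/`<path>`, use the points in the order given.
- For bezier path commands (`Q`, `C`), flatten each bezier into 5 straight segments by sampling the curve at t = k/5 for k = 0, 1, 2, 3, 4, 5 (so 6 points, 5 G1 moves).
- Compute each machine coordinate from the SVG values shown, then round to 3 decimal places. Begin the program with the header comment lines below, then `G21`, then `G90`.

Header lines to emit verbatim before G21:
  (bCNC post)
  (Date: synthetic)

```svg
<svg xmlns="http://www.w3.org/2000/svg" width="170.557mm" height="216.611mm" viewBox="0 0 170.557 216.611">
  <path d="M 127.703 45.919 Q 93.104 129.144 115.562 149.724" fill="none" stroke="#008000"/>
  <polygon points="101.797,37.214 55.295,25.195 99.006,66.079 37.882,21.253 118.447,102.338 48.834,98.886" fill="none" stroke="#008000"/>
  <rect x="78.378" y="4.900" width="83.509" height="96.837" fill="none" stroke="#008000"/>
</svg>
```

(bCNC post)
(Date: synthetic)
G21
G90
G0 X127.703 Y170.692
M3 S867
G1 X116.146 Y139.908 F1047
G1 X109.153 Y114.135 F1047
G1 X106.725 Y93.374 F1047
G1 X108.861 Y77.625 F1047
G1 X115.562 Y66.887 F1047
M5
G0 X101.797 Y179.397
M3 S867
G1 X55.295 Y191.416 F1047
G1 X99.006 Y150.532 F1047
G1 X37.882 Y195.358 F1047
G1 X118.447 Y114.273 F1047
G1 X48.834 Y117.725 F1047
G1 X101.797 Y179.397 F1047
M5
G0 X78.378 Y211.711
M3 S867
G1 X161.887 Y211.711 F1047
G1 X161.887 Y114.874 F1047
G1 X78.378 Y114.874 F1047
G1 X78.378 Y211.711 F1047
M5

viewBox `0 0 170.557 216.611` with mm width/height → 1 unit = 1 mm. Flip: y_m = 216.611 − y_svg.

**Shape 1** — `<path>` quadratic bezier, stroke `#008000` → cut (S867, F1047). Control points (SVG): P0=(127.703,45.919), P1=(93.104,129.144), P2=(115.562,149.724); sampled at t=k/5. Machine vertices: (127.703,170.692) → (116.146,139.908) → (109.153,114.135) → (106.725,93.374) → (108.861,77.625) → (115.562,66.887). Open path.

**Shape 2** — `<polygon>` closed polygon, stroke `#008000` → cut (S867, F1047). Machine vertices: (101.797,179.397) → (55.295,191.416) → (99.006,150.532) → (37.882,195.358) → (118.447,114.273) → (48.834,117.725) → (101.797,179.397). Closed: final G1 returns to the first vertex.

**Shape 3** — `<rect>` rectangle, stroke `#008000` → cut (S867, F1047). Machine vertices: (78.378,211.711) → (161.887,211.711) → (161.887,114.874) → (78.378,114.874) → (78.378,211.711). Closed: final G1 returns to the first vertex.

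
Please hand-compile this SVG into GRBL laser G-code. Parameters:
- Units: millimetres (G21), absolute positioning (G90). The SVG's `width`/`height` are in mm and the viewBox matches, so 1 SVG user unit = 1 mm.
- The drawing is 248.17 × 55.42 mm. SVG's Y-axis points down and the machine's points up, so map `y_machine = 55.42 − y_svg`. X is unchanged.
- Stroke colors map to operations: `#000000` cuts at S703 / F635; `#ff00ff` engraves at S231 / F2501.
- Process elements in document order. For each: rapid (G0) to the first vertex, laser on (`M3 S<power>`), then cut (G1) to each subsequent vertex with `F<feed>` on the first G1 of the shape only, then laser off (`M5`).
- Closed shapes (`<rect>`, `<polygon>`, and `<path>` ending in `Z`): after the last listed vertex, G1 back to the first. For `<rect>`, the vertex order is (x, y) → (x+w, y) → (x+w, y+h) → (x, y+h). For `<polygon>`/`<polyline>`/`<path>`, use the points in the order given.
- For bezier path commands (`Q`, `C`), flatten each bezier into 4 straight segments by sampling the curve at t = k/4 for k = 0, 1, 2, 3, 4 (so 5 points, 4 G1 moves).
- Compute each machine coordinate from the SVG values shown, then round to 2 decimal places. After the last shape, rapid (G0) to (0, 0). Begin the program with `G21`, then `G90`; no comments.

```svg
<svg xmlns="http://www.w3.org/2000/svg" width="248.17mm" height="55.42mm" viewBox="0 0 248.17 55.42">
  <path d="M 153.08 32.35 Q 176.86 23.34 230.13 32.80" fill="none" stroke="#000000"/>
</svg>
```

viewBox `0 0 248.17 55.42` with mm width/height → 1 unit = 1 mm. Flip: y_m = 55.42 − y_svg.

**Shape 1** — `<path>` quadratic bezier, stroke `#000000` → cut (S703, F635). Control points (SVG): P0=(153.08,32.35), P1=(176.86,23.34), P2=(230.13,32.80); sampled at t=k/4. Machine vertices: (153.08,23.07) → (166.81,26.42) → (184.23,27.46) → (205.34,26.20) → (230.13,22.62). Open path.

G21
G90
G0 X153.08 Y23.07
M3 S703
G1 X166.81 Y26.42 F635
G1 X184.23 Y27.46
G1 X205.34 Y26.20
G1 X230.13 Y22.62
M5
G0 X0.00 Y0.00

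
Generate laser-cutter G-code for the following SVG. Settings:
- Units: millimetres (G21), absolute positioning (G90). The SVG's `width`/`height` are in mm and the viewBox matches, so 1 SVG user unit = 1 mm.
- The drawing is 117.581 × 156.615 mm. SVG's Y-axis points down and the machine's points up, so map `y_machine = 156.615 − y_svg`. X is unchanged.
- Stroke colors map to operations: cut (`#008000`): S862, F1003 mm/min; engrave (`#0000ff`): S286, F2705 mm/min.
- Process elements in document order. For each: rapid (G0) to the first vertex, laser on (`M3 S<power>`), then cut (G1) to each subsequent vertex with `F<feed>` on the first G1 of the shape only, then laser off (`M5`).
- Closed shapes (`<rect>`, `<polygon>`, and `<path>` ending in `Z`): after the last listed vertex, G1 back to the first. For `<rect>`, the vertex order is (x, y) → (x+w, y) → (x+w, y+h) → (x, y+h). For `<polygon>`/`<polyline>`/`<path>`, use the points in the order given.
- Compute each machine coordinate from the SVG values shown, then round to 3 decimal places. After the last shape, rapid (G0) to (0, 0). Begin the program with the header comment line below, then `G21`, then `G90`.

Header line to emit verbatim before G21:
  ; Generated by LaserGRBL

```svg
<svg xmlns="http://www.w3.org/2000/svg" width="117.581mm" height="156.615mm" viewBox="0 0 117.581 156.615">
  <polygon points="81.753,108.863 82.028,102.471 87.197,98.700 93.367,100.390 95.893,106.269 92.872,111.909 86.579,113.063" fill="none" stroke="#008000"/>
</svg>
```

; Generated by LaserGRBL
G21
G90
G0 X81.753 Y47.752
M3 S862
G1 X82.028 Y54.144 F1003
G1 X87.197 Y57.915
G1 X93.367 Y56.225
G1 X95.893 Y50.346
G1 X92.872 Y44.706
G1 X86.579 Y43.552
G1 X81.753 Y47.752
M5
G0 X0.000 Y0.000

viewBox `0 0 117.581 156.615` with mm width/height → 1 unit = 1 mm. Flip: y_m = 156.615 − y_svg.

**Shape 1** — `<polygon>` regular polygon, stroke `#008000` → cut (S862, F1003). Machine vertices: (81.753,47.752) → (82.028,54.144) → (87.197,57.915) → (93.367,56.225) → (95.893,50.346) → (92.872,44.706) → (86.579,43.552) → (81.753,47.752). Closed: final G1 returns to the first vertex.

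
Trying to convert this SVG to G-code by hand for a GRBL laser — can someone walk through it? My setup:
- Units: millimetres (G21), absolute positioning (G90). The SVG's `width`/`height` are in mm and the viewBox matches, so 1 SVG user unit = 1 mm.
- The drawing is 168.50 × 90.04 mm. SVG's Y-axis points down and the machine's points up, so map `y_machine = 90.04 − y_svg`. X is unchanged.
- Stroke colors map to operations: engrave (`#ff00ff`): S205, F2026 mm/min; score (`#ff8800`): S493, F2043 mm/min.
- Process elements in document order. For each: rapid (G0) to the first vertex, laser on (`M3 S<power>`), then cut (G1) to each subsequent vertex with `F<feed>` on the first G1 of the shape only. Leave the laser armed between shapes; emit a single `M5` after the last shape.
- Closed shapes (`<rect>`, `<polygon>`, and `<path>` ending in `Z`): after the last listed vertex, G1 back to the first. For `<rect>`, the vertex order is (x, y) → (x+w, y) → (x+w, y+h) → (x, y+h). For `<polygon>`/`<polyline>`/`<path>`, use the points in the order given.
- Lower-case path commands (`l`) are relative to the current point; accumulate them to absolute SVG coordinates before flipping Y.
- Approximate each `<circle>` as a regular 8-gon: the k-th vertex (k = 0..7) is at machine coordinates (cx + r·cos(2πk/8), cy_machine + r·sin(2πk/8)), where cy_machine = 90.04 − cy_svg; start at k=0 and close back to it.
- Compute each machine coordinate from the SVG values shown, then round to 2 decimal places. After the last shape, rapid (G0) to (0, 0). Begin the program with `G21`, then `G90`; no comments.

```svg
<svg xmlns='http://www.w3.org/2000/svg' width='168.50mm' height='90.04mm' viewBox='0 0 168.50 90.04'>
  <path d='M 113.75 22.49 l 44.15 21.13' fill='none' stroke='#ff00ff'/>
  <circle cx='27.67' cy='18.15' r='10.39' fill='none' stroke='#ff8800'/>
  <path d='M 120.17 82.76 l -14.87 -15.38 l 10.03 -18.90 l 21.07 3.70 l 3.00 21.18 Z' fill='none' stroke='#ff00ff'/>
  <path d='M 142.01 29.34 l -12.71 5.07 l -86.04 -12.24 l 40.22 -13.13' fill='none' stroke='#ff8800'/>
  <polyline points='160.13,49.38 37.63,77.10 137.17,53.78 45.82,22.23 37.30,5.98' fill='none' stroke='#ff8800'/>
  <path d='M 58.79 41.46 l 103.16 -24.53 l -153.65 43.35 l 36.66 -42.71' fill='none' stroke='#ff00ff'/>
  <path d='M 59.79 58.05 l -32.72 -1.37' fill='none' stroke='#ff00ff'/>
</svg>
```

G21
G90
G0 X113.75 Y67.55
M3 S205
G1 X157.90 Y46.42 F2026
G0 X38.06 Y71.89
M3 S493
G1 X35.02 Y79.24 F2043
G1 X27.67 Y82.28
G1 X20.32 Y79.24
G1 X17.28 Y71.89
G1 X20.32 Y64.54
G1 X27.67 Y61.50
G1 X35.02 Y64.54
G1 X38.06 Y71.89
G0 X120.17 Y7.28
M3 S205
G1 X105.30 Y22.66 F2026
G1 X115.33 Y41.56
G1 X136.40 Y37.86
G1 X139.40 Y16.68
G1 X120.17 Y7.28
G0 X142.01 Y60.70
M3 S493
G1 X129.30 Y55.63 F2043
G1 X43.26 Y67.87
G1 X83.48 Y81.00
G0 X160.13 Y40.66
M3 S493
G1 X37.63 Y12.94 F2043
G1 X137.17 Y36.26
G1 X45.82 Y67.81
G1 X37.30 Y84.06
G0 X58.79 Y48.58
M3 S205
G1 X161.95 Y73.11 F2026
G1 X8.30 Y29.76
G1 X44.96 Y72.47
G0 X59.79 Y31.99
M3 S205
G1 X27.07 Y33.36 F2026
M5
G0 X0.00 Y0.00

1 u = 1 mm; y_m = 90.04 − y.

[1] `<path>` line segment, #ff00ff→engrave S205 F2026: (113.75,67.55) → (157.90,46.42)

[2] `<circle>` circle, #ff8800→score S493 F2043: (38.06,71.89) → (35.02,79.24) → (27.67,82.28) → (20.32,79.24) → (17.28,71.89) → (20.32,64.54) → (27.67,61.50) → (35.02,64.54) → (38.06,71.89) (closed)

[3] `<path>` regular polygon, #ff00ff→engrave S205 F2026: (120.17,7.28) → (105.30,22.66) → (115.33,41.56) → (136.40,37.86) → (139.40,16.68) → (120.17,7.28) (closed)

[4] `<path>` open polyline, #ff8800→score S493 F2043: (142.01,60.70) → (129.30,55.63) → (43.26,67.87) → (83.48,81.00)

[5] `<polyline>` open polyline, #ff8800→score S493 F2043: (160.13,40.66) → (37.63,12.94) → (137.17,36.26) → (45.82,67.81) → (37.30,84.06)

[6] `<path>` open polyline, #ff00ff→engrave S205 F2026: (58.79,48.58) → (161.95,73.11) → (8.30,29.76) → (44.96,72.47)

[7] `<path>` line segment, #ff00ff→engrave S205 F2026: (59.79,31.99) → (27.07,33.36)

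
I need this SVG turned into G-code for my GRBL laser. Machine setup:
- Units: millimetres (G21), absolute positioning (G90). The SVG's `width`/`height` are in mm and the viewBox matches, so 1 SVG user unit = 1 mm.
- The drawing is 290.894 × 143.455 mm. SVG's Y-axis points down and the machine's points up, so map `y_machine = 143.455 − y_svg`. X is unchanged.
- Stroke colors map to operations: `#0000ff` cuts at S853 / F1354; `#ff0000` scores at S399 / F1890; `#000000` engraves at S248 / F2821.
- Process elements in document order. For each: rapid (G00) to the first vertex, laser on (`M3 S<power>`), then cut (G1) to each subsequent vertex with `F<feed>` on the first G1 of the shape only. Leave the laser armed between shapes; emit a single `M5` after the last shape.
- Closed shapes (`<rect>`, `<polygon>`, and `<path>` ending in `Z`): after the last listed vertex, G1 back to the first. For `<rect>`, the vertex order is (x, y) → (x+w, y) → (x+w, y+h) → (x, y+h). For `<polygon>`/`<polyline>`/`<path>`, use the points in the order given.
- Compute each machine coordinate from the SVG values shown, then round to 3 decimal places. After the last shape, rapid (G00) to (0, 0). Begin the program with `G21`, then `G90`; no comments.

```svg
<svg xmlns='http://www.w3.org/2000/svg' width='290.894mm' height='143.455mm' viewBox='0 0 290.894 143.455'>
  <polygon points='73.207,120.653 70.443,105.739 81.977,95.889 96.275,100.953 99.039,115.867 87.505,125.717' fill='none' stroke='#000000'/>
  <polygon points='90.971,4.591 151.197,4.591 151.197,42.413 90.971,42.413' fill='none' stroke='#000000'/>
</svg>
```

G21
G90
G00 X73.207 Y22.802
M3 S248
G1 X70.443 Y37.716 F2821
G1 X81.977 Y47.566
G1 X96.275 Y42.502
G1 X99.039 Y27.588
G1 X87.505 Y17.738
G1 X73.207 Y22.802
G00 X90.971 Y138.864
M3 S248
G1 X151.197 Y138.864 F2821
G1 X151.197 Y101.042
G1 X90.971 Y101.042
G1 X90.971 Y138.864
M5
G00 X0.000 Y0.000

viewBox `0 0 290.894 143.455` with mm width/height → 1 unit = 1 mm. Flip: y_m = 143.455 − y_svg.

**Shape 1** — `<polygon>` regular polygon, stroke `#000000` → engrave (S248, F2821). Machine vertices: (73.207,22.802) → (70.443,37.716) → (81.977,47.566) → (96.275,42.502) → (99.039,27.588) → (87.505,17.738) → (73.207,22.802). Closed: final G1 returns to the first vertex.

**Shape 2** — `<polygon>` rectangle, stroke `#000000` → engrave (S248, F2821). Machine vertices: (90.971,138.864) → (151.197,138.864) → (151.197,101.042) → (90.971,101.042) → (90.971,138.864). Closed: final G1 returns to the first vertex.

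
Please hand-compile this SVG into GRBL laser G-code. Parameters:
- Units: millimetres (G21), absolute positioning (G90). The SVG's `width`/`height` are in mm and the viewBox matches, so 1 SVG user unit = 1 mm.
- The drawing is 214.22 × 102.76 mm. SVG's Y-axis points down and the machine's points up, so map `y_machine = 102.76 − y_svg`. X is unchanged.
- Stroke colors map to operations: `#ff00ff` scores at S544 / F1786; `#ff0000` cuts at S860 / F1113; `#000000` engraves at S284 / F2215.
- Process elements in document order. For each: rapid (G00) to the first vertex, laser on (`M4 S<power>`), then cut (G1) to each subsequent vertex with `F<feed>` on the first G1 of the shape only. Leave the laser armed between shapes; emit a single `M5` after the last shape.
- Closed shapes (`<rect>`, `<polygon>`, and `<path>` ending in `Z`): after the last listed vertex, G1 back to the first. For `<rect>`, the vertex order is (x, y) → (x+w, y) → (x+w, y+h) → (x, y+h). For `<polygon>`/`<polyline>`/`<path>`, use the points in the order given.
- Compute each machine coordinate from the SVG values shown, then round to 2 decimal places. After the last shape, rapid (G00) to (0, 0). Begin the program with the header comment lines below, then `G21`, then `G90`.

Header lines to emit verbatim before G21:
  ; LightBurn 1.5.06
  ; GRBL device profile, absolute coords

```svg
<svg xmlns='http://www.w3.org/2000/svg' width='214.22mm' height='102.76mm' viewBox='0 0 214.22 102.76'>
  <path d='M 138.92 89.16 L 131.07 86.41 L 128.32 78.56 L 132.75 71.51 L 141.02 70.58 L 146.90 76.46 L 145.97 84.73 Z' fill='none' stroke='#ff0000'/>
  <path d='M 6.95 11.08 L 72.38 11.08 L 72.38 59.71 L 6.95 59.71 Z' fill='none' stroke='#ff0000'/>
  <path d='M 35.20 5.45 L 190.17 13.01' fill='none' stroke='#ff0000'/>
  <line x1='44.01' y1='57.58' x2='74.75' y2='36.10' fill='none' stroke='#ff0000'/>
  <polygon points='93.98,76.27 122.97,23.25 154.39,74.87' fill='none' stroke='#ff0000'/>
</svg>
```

; LightBurn 1.5.06
; GRBL device profile, absolute coords
G21
G90
G00 X138.92 Y13.60
M4 S860
G1 X131.07 Y16.35 F1113
G1 X128.32 Y24.20
G1 X132.75 Y31.25
G1 X141.02 Y32.18
G1 X146.90 Y26.30
G1 X145.97 Y18.03
G1 X138.92 Y13.60
G00 X6.95 Y91.68
M4 S860
G1 X72.38 Y91.68 F1113
G1 X72.38 Y43.05
G1 X6.95 Y43.05
G1 X6.95 Y91.68
G00 X35.20 Y97.31
M4 S860
G1 X190.17 Y89.75 F1113
G00 X44.01 Y45.18
M4 S860
G1 X74.75 Y66.66 F1113
G00 X93.98 Y26.49
M4 S860
G1 X122.97 Y79.51 F1113
G1 X154.39 Y27.89
G1 X93.98 Y26.49
M5
G00 X0.00 Y0.00

viewBox `0 0 214.22 102.76` with mm width/height → 1 unit = 1 mm. Flip: y_m = 102.76 − y_svg.

**Shape 1** — `<path>` regular polygon, stroke `#ff0000` → cut (S860, F1113). Machine vertices: (138.92,13.60) → (131.07,16.35) → (128.32,24.20) → (132.75,31.25) → (141.02,32.18) → (146.90,26.30) → (145.97,18.03) → (138.92,13.60). Closed: final G1 returns to the first vertex.

**Shape 2** — `<path>` rectangle, stroke `#ff0000` → cut (S860, F1113). Machine vertices: (6.95,91.68) → (72.38,91.68) → (72.38,43.05) → (6.95,43.05) → (6.95,91.68). Closed: final G1 returns to the first vertex.

**Shape 3** — `<path>` line segment, stroke `#ff0000` → cut (S860, F1113). Machine vertices: (35.20,97.31) → (190.17,89.75). Open path.

**Shape 4** — `<line>` line segment, stroke `#ff0000` → cut (S860, F1113). Machine vertices: (44.01,45.18) → (74.75,66.66). Open path.

**Shape 5** — `<polygon>` regular polygon, stroke `#ff0000` → cut (S860, F1113). Machine vertices: (93.98,26.49) → (122.97,79.51) → (154.39,27.89) → (93.98,26.49). Closed: final G1 returns to the first vertex.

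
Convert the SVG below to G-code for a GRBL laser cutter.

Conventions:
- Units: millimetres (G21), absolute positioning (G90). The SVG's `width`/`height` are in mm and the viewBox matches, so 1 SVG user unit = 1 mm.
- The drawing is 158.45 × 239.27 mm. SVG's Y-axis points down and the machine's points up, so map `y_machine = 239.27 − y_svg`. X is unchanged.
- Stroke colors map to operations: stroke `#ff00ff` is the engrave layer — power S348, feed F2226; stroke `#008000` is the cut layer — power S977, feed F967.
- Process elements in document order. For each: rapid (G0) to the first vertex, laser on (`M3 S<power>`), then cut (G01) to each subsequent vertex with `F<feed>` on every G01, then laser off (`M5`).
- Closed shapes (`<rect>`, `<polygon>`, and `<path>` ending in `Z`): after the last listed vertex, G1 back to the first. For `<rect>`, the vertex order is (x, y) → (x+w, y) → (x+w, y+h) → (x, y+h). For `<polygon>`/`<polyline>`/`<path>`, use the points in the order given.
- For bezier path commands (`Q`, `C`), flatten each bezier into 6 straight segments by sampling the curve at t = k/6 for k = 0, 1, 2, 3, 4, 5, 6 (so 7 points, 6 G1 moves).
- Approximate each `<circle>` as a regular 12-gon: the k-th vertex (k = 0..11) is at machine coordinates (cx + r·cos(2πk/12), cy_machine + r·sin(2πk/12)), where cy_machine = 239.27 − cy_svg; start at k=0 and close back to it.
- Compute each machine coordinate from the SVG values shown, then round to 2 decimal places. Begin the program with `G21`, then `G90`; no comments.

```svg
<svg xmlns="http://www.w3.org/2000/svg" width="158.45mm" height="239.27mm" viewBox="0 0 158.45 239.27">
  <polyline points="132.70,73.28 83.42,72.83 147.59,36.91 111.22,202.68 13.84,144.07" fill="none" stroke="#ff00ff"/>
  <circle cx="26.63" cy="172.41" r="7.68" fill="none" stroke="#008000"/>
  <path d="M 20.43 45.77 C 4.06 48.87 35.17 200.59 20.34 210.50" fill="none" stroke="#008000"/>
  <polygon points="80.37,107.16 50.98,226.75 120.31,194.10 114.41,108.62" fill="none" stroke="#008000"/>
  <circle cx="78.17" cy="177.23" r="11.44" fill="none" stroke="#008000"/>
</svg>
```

G21
G90
G0 X132.70 Y165.99
M3 S348
G01 X83.42 Y166.44 F2226
G01 X147.59 Y202.36 F2226
G01 X111.22 Y36.59 F2226
G01 X13.84 Y95.20 F2226
M5
G0 X34.31 Y66.86
M3 S977
G01 X33.28 Y70.70 F967
G01 X30.47 Y73.51 F967
G01 X26.63 Y74.54 F967
G01 X22.79 Y73.51 F967
G01 X19.98 Y70.70 F967
G01 X18.95 Y66.86 F967
G01 X19.98 Y63.02 F967
G01 X22.79 Y60.21 F967
G01 X26.63 Y59.18 F967
G01 X30.47 Y60.21 F967
G01 X33.28 Y63.02 F967
G01 X34.31 Y66.86 F967
M5
G0 X20.43 Y193.50
M3 S977
G01 X15.77 Y180.91 F967
G01 X16.43 Y151.62 F967
G01 X19.81 Y113.69 F967
G01 X23.32 Y75.19 F967
G01 X24.36 Y44.20 F967
G01 X20.34 Y28.77 F967
M5
G0 X80.37 Y132.11
M3 S977
G01 X50.98 Y12.52 F967
G01 X120.31 Y45.17 F967
G01 X114.41 Y130.65 F967
G01 X80.37 Y132.11 F967
M5
G0 X89.61 Y62.04
M3 S977
G01 X88.08 Y67.76 F967
G01 X83.89 Y71.95 F967
G01 X78.17 Y73.48 F967
G01 X72.45 Y71.95 F967
G01 X68.26 Y67.76 F967
G01 X66.73 Y62.04 F967
G01 X68.26 Y56.32 F967
G01 X72.45 Y52.13 F967
G01 X78.17 Y50.60 F967
G01 X83.89 Y52.13 F967
G01 X88.08 Y56.32 F967
G01 X89.61 Y62.04 F967
M5

viewBox `0 0 158.45 239.27` with mm width/height → 1 unit = 1 mm. Flip: y_m = 239.27 − y_svg.

**Shape 1** — `<polyline>` open polyline, stroke `#ff00ff` → engrave (S348, F2226). Machine vertices: (132.70,165.99) → (83.42,166.44) → (147.59,202.36) → (111.22,36.59) → (13.84,95.20). Open path.

**Shape 2** — `<circle>` circle, stroke `#008000` → cut (S977, F967). Machine vertices: (34.31,66.86) → (33.28,70.70) → (30.47,73.51) → (26.63,74.54) → (22.79,73.51) → (19.98,70.70) → (18.95,66.86) → (19.98,63.02) → (22.79,60.21) → (26.63,59.18) → (30.47,60.21) → (33.28,63.02) → (34.31,66.86). Closed: final G1 returns to the first vertex.

**Shape 3** — `<path>` cubic bezier, stroke `#008000` → cut (S977, F967). Control points (SVG): P0=(20.43,45.77), P1=(4.06,48.87), P2=(35.17,200.59), P3=(20.34,210.50); sampled at t=k/6. Machine vertices: (20.43,193.50) → (15.77,180.91) → (16.43,151.62) → (19.81,113.69) → (23.32,75.19) → (24.36,44.20) → (20.34,28.77). Open path.

**Shape 4** — `<polygon>` closed polygon, stroke `#008000` → cut (S977, F967). Machine vertices: (80.37,132.11) → (50.98,12.52) → (120.31,45.17) → (114.41,130.65) → (80.37,132.11). Closed: final G1 returns to the first vertex.

**Shape 5** — `<circle>` circle, stroke `#008000` → cut (S977, F967). Machine vertices: (89.61,62.04) → (88.08,67.76) → (83.89,71.95) → (78.17,73.48) → (72.45,71.95) → (68.26,67.76) → (66.73,62.04) → (68.26,56.32) → (72.45,52.13) → (78.17,50.60) → (83.89,52.13) → (88.08,56.32) → (89.61,62.04). Closed: final G1 returns to the first vertex.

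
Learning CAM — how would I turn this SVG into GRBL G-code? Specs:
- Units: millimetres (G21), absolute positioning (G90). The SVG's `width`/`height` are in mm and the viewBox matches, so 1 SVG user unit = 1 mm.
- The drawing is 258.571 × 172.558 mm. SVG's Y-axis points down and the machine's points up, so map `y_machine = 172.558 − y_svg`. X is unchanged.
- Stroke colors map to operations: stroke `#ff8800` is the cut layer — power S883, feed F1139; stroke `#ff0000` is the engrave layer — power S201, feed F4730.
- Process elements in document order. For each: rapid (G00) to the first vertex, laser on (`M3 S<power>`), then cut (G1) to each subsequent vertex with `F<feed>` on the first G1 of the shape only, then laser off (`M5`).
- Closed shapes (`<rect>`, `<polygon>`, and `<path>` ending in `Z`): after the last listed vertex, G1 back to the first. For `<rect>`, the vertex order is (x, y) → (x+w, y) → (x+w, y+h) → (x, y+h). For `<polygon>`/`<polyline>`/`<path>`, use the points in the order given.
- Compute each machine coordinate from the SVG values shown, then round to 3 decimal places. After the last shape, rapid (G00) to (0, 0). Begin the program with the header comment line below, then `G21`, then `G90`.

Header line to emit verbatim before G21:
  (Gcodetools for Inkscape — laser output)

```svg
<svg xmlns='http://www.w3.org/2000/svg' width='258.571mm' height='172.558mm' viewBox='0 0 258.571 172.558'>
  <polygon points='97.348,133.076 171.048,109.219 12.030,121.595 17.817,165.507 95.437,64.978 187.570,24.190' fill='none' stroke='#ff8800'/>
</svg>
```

(Gcodetools for Inkscape — laser output)
G21
G90
G00 X97.348 Y39.482
M3 S883
G1 X171.048 Y63.339 F1139
G1 X12.030 Y50.963
G1 X17.817 Y7.051
G1 X95.437 Y107.580
G1 X187.570 Y148.368
G1 X97.348 Y39.482
M5
G00 X0.000 Y0.000

viewBox `0 0 258.571 172.558` with mm width/height → 1 unit = 1 mm. Flip: y_m = 172.558 − y_svg.

**Shape 1** — `<polygon>` closed polygon, stroke `#ff8800` → cut (S883, F1139). Machine vertices: (97.348,39.482) → (171.048,63.339) → (12.030,50.963) → (17.817,7.051) → (95.437,107.580) → (187.570,148.368) → (97.348,39.482). Closed: final G1 returns to the first vertex.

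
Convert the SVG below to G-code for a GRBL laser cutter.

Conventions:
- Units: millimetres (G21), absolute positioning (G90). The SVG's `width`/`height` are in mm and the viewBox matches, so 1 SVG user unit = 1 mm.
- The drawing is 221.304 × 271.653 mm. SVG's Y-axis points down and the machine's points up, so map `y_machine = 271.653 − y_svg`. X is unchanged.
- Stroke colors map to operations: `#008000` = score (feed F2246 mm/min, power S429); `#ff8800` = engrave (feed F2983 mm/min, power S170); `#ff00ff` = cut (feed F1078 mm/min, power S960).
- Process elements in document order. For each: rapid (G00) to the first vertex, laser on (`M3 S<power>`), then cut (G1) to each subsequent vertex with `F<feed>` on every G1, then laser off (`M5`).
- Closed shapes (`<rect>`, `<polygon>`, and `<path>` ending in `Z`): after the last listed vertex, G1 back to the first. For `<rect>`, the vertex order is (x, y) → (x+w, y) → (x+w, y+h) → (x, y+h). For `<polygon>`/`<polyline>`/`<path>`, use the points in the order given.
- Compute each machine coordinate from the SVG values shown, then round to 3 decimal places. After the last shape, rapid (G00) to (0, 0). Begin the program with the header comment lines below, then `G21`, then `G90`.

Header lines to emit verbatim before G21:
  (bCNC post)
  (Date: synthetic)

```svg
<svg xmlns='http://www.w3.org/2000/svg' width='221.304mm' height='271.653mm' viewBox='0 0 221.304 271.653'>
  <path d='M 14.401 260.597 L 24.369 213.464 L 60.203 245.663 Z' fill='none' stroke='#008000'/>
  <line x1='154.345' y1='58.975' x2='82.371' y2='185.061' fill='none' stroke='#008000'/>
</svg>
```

(bCNC post)
(Date: synthetic)
G21
G90
G00 X14.401 Y11.056
M3 S429
G1 X24.369 Y58.189 F2246
G1 X60.203 Y25.990 F2246
G1 X14.401 Y11.056 F2246
M5
G00 X154.345 Y212.678
M3 S429
G1 X82.371 Y86.592 F2246
M5
G00 X0.000 Y0.000

Since the viewBox matches the mm dimensions, user units are millimetres directly. The only transform is the Y-flip y_m = 271.653 − y_svg.

Shape 1 is a regular polygon drawn with `<path>`. Its stroke #008000 means score at S429, F2246. After flipping Y the toolpath is (14.401,11.056) → (24.369,58.189) → (60.203,25.990) → (14.401,11.056), returning to the start.

Shape 2 is a line segment drawn with `<line>`. Its stroke #008000 means score at S429, F2246. After flipping Y the toolpath is (154.345,212.678) → (82.371,86.592).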